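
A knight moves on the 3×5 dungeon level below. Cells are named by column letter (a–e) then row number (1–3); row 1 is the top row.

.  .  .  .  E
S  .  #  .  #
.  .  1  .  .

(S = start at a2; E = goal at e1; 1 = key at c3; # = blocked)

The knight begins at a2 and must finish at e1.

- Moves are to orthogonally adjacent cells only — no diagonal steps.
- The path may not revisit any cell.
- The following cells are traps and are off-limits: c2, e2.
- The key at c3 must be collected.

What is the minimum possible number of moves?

7

Any route passes through c3 somewhere between a2 and e1. Summing Manhattan distances along the two legs (a2 → c3 → e1) gives a lower bound of 3 + 4 = 7 moves.
A route of 7 moves achieves this: a2 → a3 → b3 → c3 → d3 → d2 → d1 → e1.
Since 7 matches the lower bound, it is optimal.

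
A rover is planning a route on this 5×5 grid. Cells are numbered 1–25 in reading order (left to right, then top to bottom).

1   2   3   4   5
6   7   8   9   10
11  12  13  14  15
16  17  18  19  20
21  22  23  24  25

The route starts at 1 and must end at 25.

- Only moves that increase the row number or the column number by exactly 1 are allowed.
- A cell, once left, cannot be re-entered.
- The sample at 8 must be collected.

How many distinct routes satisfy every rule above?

30

A right/down-only route from 1 to 25 makes exactly 4 down-moves and 4 right-moves in some order.
With no other constraints that would be C(8,4) = 70 routes.
Split at 8 and multiply the segment counts: 1→8: 3; 8→25: 10; product = 30.
That gives 30 routes.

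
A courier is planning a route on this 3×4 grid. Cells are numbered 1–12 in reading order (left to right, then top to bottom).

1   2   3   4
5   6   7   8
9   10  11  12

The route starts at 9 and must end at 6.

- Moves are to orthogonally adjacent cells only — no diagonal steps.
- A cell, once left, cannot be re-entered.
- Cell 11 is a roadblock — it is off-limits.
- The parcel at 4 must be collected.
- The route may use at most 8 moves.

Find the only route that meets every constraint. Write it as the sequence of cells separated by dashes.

The budget equals the shortest possible length, so every move has to be on a shortest route through the required cells.
Route from 9: up 2 to 1, right 3 to 4, down 1 to 8, left 2 to 6 — 8 moves in all.
Check: all required cells visited; 8 ≤ 8 moves.

9 - 5 - 1 - 2 - 3 - 4 - 8 - 7 - 6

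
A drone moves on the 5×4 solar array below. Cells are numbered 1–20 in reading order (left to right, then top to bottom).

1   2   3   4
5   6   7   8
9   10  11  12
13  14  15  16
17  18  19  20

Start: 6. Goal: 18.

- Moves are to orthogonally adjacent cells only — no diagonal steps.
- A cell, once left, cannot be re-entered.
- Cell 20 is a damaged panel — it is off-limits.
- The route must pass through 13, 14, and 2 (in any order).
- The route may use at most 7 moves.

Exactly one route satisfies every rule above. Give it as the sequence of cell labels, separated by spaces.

6 2 1 5 9 13 14 18

The 7-move cap with required stops at 13, 14, 2 leaves no slack for detours.
Route from 6: up 1 to 2, left 1 to 1, down 3 to 13, right 1 to 14, down 1 to 18 — 7 moves in all.
Check: all required cells visited; 7 ≤ 7 moves.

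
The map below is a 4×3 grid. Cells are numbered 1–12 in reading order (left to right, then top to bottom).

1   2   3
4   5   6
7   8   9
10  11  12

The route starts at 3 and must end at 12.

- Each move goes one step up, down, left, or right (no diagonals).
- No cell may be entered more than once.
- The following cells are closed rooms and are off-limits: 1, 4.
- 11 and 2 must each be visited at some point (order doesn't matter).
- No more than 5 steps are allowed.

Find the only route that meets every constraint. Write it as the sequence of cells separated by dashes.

3 - 2 - 5 - 8 - 11 - 12

The budget equals the shortest possible length, so every move has to be on a shortest route through the required cells.
Route from 3: left to 2, 3× down (reaching 11), right to 12 — 5 moves in all.
Check: all required cells visited; 5 ≤ 5 moves.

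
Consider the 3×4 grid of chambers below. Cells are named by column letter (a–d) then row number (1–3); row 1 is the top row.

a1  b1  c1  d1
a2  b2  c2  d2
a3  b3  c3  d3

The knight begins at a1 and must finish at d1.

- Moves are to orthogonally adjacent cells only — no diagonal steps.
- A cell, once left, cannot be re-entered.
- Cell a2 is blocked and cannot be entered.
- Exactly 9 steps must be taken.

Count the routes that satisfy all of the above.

2

Need simple routes of exactly 9 moves from a1 to d1 (Manhattan distance 3, so 3 moves are spent on a detour and 3 undoing it).
Enumerating: a1 b1 b2 b3 c3 d3 d2 c2 c1 d1 | a1 b1 c1 c2 b2 b3 c3 d3 d2 d1.
That gives 2 routes.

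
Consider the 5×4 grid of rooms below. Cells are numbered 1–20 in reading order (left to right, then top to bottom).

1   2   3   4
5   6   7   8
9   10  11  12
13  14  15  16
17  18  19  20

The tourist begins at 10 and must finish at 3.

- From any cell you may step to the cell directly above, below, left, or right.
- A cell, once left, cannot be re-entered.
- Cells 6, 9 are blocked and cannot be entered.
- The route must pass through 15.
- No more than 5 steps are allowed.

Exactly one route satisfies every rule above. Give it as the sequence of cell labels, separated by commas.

Any route must reach 15 and still end at 3 within 5 moves, so the order of the required stops is forced.
Route from 10: down to 14, right to 15, 3× up (reaching 3) — 5 moves in all.
Check: all required cells visited; 5 ≤ 5 moves.

10, 14, 15, 11, 7, 3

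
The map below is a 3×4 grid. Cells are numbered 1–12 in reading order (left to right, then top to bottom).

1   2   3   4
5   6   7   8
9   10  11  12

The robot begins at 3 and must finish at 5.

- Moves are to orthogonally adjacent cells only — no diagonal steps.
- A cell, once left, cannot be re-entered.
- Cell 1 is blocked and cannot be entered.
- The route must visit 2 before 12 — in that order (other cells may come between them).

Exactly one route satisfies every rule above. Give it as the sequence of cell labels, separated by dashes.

The waypoints must appear in the order 2, 12, with no cell reused.
Route from 3: left 1 to 2, down 1 to 6, right 2 to 8, down 1 to 12, left 3 to 9, up 1 to 5 — 9 moves in all.
Check: order respected (2 at step 1, 12 at step 5).

3 - 2 - 6 - 7 - 8 - 12 - 11 - 10 - 9 - 5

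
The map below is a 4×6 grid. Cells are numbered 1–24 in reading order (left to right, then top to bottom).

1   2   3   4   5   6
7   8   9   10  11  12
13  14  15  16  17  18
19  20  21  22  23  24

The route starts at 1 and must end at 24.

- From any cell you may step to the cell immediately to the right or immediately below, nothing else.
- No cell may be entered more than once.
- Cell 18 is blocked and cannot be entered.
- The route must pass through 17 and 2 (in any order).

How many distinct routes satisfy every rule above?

10

A right/down-only route from 1 to 24 makes exactly 3 down-moves and 5 right-moves in some order.
With no other constraints that would be C(8,3) = 56 routes.
A monotone route can only reach the required cells in the order 2, 17, so split there and multiply the segment counts (each segment already excludes blocked cells): 1→2: 1; 2→17: 10; 17→24: 1; product = 10.
That gives 10 routes.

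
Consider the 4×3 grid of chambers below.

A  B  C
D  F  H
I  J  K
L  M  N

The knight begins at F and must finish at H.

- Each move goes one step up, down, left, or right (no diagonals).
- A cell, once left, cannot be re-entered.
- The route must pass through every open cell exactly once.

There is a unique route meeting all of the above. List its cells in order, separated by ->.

Need to visit all 12 open cells exactly once, starting at F and ending at H.
Cell C has only two open neighbours (H and B), so the path must pass straight through it: one of those is the cell it's entered from and the other is where it exits.
Route from F: down 1 to J, right 1 to K, down 1 to N, left 2 to L, up 3 to A, right 2 to C, down 1 to H — 11 moves in all.
Check: all 12 open cells covered.

F -> J -> K -> N -> M -> L -> I -> D -> A -> B -> C -> H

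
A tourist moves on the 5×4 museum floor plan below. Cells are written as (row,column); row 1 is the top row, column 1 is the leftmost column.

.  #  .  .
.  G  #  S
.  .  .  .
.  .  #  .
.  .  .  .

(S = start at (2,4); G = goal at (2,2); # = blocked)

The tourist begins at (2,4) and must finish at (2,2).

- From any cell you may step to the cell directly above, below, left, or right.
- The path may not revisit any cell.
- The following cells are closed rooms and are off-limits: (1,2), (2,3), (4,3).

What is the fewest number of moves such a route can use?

4

The Manhattan distance from (2,4) to (2,2) is |2−2| + |4−2| = 2, so at least 2 moves are needed.
That bound ignores the blocked cells. Measuring each leg by the fewest moves that actually steer around them ((2,4)→(2,2): 4) raises the lower bound to 4.
A route of 4 moves exists: (2,4) → (3,4) → (3,3) → (3,2) → (2,2).
Since 4 matches that lower bound, it is optimal.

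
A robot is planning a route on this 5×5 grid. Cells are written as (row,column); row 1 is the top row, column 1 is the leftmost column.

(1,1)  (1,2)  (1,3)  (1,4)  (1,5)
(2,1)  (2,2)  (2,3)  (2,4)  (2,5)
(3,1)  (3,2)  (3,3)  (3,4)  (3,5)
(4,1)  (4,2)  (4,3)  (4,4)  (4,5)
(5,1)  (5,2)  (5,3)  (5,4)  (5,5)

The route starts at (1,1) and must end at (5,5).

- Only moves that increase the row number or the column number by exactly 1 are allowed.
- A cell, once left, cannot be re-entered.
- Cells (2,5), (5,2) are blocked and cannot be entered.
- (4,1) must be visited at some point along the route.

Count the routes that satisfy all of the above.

3

A right/down-only route from (1,1) to (5,5) makes exactly 4 down-moves and 4 right-moves in some order.
With no other constraints that would be C(8,4) = 70 routes.
Split at (4,1) and multiply the segment counts (each segment already excludes blocked cells): (1,1)→(4,1): 1; (4,1)→(5,5): 3; product = 3.
That gives 3 routes.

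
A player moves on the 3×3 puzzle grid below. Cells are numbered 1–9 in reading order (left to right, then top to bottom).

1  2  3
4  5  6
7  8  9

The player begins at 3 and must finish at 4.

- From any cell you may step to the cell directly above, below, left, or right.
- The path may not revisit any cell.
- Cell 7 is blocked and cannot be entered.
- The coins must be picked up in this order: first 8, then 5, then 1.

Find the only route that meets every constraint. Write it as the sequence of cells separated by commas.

The waypoints must appear in the order 8, 5, 1, with no cell reused.
Route from 3: 2× down (reaching 9), left to 8, 2× up (reaching 2), left to 1, down to 4 — 7 moves in all.
Check: order respected (8 at step 3, 5 at step 4, 1 at step 6).

3, 6, 9, 8, 5, 2, 1, 4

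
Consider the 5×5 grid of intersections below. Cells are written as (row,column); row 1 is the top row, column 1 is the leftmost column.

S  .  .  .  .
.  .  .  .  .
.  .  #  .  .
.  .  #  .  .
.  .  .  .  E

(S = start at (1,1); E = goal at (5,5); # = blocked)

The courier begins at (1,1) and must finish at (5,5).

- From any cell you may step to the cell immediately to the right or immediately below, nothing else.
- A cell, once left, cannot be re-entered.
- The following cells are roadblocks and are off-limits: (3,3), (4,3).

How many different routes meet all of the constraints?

A right/down-only route from (1,1) to (5,5) makes exactly 4 down-moves and 4 right-moves in some order.
With no other constraints that would be C(8,4) = 70 routes.
Subtract routes through each blocked cell (inclusion–exclusion for overlaps): − through (3,3): 36 − through (4,3): 30 + through (3,3)&(4,3): 18 → 22.
That gives 22 routes.

22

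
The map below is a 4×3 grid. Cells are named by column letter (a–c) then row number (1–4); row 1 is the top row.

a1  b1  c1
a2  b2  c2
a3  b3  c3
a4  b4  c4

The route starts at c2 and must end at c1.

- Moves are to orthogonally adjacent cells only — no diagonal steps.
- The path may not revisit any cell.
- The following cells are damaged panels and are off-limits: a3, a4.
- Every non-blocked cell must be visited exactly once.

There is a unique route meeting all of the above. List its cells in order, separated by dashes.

c2 - c3 - c4 - b4 - b3 - b2 - a2 - a1 - b1 - c1

Need to visit all 10 open cells exactly once, starting at c2 and ending at c1.
Route from c2: down 2 to c4, left 1 to b4, up 2 to b2, left 1 to a2, up 1 to a1, right 2 to c1 — 9 moves in all.
Check: all 10 open cells covered.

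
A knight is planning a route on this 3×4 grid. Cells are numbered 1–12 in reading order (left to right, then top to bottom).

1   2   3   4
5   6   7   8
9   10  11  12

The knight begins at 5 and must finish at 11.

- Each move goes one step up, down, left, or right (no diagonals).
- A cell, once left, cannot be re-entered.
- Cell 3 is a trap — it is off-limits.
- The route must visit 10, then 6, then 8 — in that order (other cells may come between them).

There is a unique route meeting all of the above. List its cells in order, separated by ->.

5 -> 9 -> 10 -> 6 -> 7 -> 8 -> 12 -> 11

The waypoints must appear in the order 10, 6, 8, with no cell reused.
Route from 5: down to 9, right to 10, up to 6, 2× right (reaching 8), down to 12, left to 11 — 7 moves in all.
Check: order respected (10 at step 2, 6 at step 3, 8 at step 5).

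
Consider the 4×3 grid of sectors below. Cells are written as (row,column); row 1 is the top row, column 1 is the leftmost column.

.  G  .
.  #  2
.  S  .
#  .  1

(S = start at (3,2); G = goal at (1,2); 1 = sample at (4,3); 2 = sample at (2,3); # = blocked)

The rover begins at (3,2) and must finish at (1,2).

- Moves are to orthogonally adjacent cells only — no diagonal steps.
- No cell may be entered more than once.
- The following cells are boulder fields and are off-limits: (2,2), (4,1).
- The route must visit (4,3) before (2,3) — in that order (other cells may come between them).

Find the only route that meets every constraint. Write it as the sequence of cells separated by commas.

The waypoints must appear in the order (4,3), (2,3), with no cell reused.
Route from (3,2): down 1 to (4,2), right 1 to (4,3), up 3 to (1,3), left 1 to (1,2) — 6 moves in all.
Check: order respected (1 at step 2, 2 at step 4).

(3,2), (4,2), (4,3), (3,3), (2,3), (1,3), (1,2)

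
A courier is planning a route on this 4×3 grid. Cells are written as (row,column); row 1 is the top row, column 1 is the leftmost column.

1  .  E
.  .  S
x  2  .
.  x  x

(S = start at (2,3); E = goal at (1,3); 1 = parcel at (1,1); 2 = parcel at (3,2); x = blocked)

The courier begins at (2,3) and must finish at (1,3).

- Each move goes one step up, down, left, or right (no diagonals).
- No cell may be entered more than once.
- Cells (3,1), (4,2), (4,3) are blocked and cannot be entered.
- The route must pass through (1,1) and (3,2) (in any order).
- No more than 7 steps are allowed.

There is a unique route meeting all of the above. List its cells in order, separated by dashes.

(2,3) - (3,3) - (3,2) - (2,2) - (2,1) - (1,1) - (1,2) - (1,3)

The 7-move cap with required stops at (1,1), (3,2) leaves no slack for detours.
Route from (2,3): down to (3,3), left to (3,2), up to (2,2), left to (2,1), up to (1,1), 2× right (reaching (1,3)) — 7 moves in all.
Check: all required cells visited; 7 ≤ 7 moves.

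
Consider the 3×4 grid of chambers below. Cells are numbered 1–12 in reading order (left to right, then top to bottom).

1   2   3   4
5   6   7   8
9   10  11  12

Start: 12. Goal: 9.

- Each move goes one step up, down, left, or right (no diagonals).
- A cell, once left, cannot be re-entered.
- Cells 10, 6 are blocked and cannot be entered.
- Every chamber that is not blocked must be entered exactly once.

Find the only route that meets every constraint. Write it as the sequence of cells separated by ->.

Need to visit all 10 open cells exactly once, starting at 12 and ending at 9.
Cell 1 has only two open neighbours (5 and 2), so the path must pass straight through it: one of those is the cell it's entered from and the other is where it exits.
Route from 12: left 1 to 11, up 1 to 7, right 1 to 8, up 1 to 4, left 3 to 1, down 2 to 9 — 9 moves in all.
Check: all 10 open cells covered.

12 -> 11 -> 7 -> 8 -> 4 -> 3 -> 2 -> 1 -> 5 -> 9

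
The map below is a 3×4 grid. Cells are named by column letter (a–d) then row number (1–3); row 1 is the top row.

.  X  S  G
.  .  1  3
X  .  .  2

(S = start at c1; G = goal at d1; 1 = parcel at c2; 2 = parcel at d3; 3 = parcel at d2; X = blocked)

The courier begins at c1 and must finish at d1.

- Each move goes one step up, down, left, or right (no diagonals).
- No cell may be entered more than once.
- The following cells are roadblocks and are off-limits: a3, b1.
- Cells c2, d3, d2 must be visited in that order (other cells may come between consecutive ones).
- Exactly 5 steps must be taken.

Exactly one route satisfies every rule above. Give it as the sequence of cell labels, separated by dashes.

c1 - c2 - c3 - d3 - d2 - d1

The waypoints must appear in the order c2, d3, d2, with no cell reused.
Route from c1: down 2 to c3, right 1 to d3, up 2 to d1 — 5 moves in all.
Check: order respected (1 at step 1, 2 at step 3, 3 at step 4); 5 moves as required.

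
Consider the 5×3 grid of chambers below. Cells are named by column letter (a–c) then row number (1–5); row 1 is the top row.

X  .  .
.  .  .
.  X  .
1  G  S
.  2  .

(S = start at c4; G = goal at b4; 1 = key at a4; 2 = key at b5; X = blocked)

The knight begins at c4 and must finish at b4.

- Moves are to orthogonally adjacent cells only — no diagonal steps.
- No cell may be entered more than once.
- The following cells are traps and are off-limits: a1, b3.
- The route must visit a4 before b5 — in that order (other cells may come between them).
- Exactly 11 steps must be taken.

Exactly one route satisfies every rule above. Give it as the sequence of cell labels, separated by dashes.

c4 - c3 - c2 - c1 - b1 - b2 - a2 - a3 - a4 - a5 - b5 - b4

The waypoints must appear in the order a4, b5, with no cell reused.
Route from c4: up 3 to c1, left 1 to b1, down 1 to b2, left 1 to a2, down 3 to a5, right 1 to b5, up 1 to b4 — 11 moves in all.
Check: order respected (1 at step 8, 2 at step 10); 11 moves as required.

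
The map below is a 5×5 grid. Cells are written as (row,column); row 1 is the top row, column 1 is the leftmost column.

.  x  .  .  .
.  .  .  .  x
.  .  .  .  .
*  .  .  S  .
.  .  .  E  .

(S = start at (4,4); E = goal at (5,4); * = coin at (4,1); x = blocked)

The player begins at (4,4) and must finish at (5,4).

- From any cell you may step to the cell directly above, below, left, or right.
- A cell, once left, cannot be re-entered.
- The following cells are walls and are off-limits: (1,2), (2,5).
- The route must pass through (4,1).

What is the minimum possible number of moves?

Any route passes through (4,1) somewhere between (4,4) and (5,4). Summing Manhattan distances along the two legs ((4,4) → (4,1) → (5,4)) gives a lower bound of 3 + 4 = 7 moves.
A route of 7 moves achieves this: (4,4) → (4,3) → (4,2) → (4,1) → (5,1) → (5,2) → (5,3) → (5,4).
Since 7 matches the lower bound, it is optimal.

7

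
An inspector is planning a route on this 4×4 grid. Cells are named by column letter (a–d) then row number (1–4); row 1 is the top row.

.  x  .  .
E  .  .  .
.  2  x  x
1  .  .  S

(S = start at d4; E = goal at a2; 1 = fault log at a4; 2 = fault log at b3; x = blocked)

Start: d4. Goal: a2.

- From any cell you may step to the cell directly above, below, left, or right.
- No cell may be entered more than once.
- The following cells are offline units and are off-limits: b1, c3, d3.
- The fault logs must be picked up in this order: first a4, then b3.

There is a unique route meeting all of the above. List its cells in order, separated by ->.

The waypoints must appear in the order a4, b3, with no cell reused.
Route from d4: left 3 to a4, up 1 to a3, right 1 to b3, up 1 to b2, left 1 to a2 — 7 moves in all.
Check: order respected (1 at step 3, 2 at step 5).

d4 -> c4 -> b4 -> a4 -> a3 -> b3 -> b2 -> a2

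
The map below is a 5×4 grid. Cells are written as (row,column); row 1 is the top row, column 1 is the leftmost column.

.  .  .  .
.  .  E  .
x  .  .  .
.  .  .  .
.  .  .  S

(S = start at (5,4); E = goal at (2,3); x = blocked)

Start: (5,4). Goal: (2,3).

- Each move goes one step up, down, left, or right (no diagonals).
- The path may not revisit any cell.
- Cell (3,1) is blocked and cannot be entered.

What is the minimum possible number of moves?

The Manhattan distance from (5,4) to (2,3) is |5−2| + |4−3| = 4, so at least 4 moves are needed.
A route of 4 moves achieves this: (5,4) → (4,4) → (3,4) → (2,4) → (2,3).
Since 4 matches the lower bound, it is optimal.

4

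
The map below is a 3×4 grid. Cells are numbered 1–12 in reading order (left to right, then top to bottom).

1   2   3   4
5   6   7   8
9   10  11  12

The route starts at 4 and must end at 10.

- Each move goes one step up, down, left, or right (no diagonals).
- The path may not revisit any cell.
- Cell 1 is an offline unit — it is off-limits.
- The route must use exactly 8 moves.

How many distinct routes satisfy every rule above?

4

Need simple routes of exactly 8 moves from 4 to 10 (Manhattan distance 4, so 2 moves are spent on a detour and 2 undoing it).
Enumerating: 4 8 12 11 7 3 2 6 10 | 4 8 12 11 7 6 5 9 10 | 4 8 7 3 2 6 5 9 10 | 4 3 2 6 7 8 12 11 10.
That gives 4 routes.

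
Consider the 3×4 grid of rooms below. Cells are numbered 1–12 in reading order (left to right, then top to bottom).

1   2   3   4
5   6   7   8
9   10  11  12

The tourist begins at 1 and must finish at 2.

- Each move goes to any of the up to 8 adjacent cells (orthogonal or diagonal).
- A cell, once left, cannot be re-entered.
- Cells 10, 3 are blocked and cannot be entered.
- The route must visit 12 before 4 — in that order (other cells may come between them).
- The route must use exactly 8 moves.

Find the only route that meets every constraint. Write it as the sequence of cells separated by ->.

1 -> 5 -> 6 -> 11 -> 12 -> 8 -> 4 -> 7 -> 2

The waypoints must appear in the order 12, 4, with no cell reused.
Route from 1: down 1 to 5, right 1 to 6, down-right 1 to 11, right 1 to 12, up 2 to 4, down-left 1 to 7, up-left 1 to 2 — 8 moves in all.
Check: order respected (12 at step 4, 4 at step 6); 8 moves as required.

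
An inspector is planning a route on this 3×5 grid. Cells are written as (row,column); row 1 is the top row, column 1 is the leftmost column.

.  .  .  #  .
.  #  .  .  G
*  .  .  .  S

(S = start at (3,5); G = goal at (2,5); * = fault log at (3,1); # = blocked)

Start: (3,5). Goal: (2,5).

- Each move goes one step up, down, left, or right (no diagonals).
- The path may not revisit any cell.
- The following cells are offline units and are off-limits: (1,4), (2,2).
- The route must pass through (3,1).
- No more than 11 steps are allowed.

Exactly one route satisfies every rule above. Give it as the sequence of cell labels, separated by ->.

The 11-move cap with required stops at (3,1) leaves no slack for detours.
Route from (3,5): 4× left (reaching (3,1)), 2× up (reaching (1,1)), 2× right (reaching (1,3)), down to (2,3), 2× right (reaching (2,5)) — 11 moves in all.
Check: all required cells visited; 11 ≤ 11 moves.

(3,5) -> (3,4) -> (3,3) -> (3,2) -> (3,1) -> (2,1) -> (1,1) -> (1,2) -> (1,3) -> (2,3) -> (2,4) -> (2,5)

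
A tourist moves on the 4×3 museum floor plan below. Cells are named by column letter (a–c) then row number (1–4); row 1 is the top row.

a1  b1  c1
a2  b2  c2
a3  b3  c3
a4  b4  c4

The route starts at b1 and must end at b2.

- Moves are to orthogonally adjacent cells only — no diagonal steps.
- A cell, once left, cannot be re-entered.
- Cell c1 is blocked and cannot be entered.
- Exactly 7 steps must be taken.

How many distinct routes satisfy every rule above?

Need simple routes of exactly 7 moves from b1 to b2 (Manhattan distance 1, so 3 moves are spent on a detour and 3 undoing it).
Enumerating: b1 a1 a2 a3 a4 b4 b3 b2 | b1 a1 a2 a3 b3 c3 c2 b2.
That gives 2 routes.

2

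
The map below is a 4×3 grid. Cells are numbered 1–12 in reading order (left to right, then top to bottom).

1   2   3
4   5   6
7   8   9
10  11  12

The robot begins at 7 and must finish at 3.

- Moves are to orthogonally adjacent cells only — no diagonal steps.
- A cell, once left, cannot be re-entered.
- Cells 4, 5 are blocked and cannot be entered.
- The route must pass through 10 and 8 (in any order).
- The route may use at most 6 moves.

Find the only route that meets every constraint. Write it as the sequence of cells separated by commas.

The 6-move cap with required stops at 10, 8 leaves no slack for detours.
Route from 7: down 1 to 10, right 1 to 11, up 1 to 8, right 1 to 9, up 2 to 3 — 6 moves in all.
Check: all required cells visited; 6 ≤ 6 moves.

7, 10, 11, 8, 9, 6, 3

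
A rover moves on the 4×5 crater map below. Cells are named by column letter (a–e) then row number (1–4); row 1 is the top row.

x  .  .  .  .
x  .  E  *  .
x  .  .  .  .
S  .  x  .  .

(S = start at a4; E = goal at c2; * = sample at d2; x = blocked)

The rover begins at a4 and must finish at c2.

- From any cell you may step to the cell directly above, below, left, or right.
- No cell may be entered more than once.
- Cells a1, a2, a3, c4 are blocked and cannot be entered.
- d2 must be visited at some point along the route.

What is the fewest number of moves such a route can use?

6

Any route passes through d2 somewhere between a4 and c2. Summing Manhattan distances along the two legs (a4 → d2 → c2) gives a lower bound of 5 + 1 = 6 moves.
A route of 6 moves achieves this: a4 → b4 → b3 → c3 → d3 → d2 → c2.
Since 6 matches the lower bound, it is optimal.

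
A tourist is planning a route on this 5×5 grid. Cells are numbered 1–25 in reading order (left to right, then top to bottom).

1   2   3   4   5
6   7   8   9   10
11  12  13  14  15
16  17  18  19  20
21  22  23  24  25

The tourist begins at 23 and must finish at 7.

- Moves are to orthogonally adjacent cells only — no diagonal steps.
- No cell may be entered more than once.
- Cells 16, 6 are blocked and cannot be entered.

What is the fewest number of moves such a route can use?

The Manhattan distance from 23 to 7 is |5−2| + |3−2| = 4, so at least 4 moves are needed.
A route of 4 moves achieves this: 23 → 18 → 13 → 8 → 7.
Since 4 matches the lower bound, it is optimal.

4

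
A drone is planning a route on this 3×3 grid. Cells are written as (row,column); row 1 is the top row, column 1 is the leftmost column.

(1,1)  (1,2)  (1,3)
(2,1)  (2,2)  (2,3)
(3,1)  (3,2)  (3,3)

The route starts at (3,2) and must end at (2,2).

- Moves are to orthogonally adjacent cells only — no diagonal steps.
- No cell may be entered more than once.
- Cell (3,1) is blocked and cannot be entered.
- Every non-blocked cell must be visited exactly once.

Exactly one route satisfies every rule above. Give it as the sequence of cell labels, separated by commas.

Need to visit all 8 open cells exactly once, starting at (3,2) and ending at (2,2).
Cell (3,3) has only two open neighbours ((2,3) and (3,2)), so the path must pass straight through it: one of those is the cell it's entered from and the other is where it exits.
Route from (3,2): right to (3,3), 2× up (reaching (1,3)), 2× left (reaching (1,1)), down to (2,1), right to (2,2) — 7 moves in all.
Check: all 8 open cells covered.

(3,2), (3,3), (2,3), (1,3), (1,2), (1,1), (2,1), (2,2)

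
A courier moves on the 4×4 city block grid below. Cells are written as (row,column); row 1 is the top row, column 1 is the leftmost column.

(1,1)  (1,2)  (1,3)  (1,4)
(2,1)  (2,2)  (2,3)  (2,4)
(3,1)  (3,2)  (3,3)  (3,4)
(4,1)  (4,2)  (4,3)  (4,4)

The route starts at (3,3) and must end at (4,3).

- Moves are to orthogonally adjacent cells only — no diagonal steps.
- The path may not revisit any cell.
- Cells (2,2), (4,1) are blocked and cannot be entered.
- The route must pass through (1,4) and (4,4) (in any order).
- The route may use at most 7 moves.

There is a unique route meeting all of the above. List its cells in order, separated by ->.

Any route must reach (1,4) and (4,4) and still end at (4,3) within 7 moves, so the order of the required stops is forced.
Route from (3,3): up 2 to (1,3), right 1 to (1,4), down 3 to (4,4), left 1 to (4,3) — 7 moves in all.
Check: all required cells visited; 7 ≤ 7 moves.

(3,3) -> (2,3) -> (1,3) -> (1,4) -> (2,4) -> (3,4) -> (4,4) -> (4,3)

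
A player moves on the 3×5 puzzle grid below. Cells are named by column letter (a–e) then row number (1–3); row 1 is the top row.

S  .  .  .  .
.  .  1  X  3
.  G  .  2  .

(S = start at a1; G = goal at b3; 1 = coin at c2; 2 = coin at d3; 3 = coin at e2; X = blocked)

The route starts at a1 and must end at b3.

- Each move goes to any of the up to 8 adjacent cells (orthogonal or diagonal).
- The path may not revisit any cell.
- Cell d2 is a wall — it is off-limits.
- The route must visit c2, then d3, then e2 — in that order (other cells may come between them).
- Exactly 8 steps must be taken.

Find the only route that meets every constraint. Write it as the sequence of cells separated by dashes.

The waypoints must appear in the order c2, d3, e2, with no cell reused.
Route from a1: right to b1, 2× down-right (reaching d3), up-right to e2, up-left to d1, left to c1, down-left to b2, down to b3 — 8 moves in all.
Check: order respected (1 at step 2, 2 at step 3, 3 at step 4); 8 moves as required.

a1 - b1 - c2 - d3 - e2 - d1 - c1 - b2 - b3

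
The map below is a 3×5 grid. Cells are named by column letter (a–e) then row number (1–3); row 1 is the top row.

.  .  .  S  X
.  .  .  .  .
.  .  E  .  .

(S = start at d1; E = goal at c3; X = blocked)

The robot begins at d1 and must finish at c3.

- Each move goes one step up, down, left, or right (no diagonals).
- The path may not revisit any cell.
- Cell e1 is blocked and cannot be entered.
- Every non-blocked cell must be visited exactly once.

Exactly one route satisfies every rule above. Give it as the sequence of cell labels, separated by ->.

Need to visit all 14 open cells exactly once, starting at d1 and ending at c3.
Cell a3 has only two open neighbours (a2 and b3), so the path must pass straight through it: one of those is the cell it's entered from and the other is where it exits.
Route from d1: left 3 to a1, down 2 to a3, right 1 to b3, up 1 to b2, right 3 to e2, down 1 to e3, left 2 to c3 — 13 moves in all.
Check: all 14 open cells covered.

d1 -> c1 -> b1 -> a1 -> a2 -> a3 -> b3 -> b2 -> c2 -> d2 -> e2 -> e3 -> d3 -> c3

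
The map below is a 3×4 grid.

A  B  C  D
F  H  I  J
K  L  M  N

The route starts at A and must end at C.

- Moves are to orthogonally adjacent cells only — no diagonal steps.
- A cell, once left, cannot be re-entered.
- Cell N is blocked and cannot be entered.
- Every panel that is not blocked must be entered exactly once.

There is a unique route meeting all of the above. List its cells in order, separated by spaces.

Need to visit all 11 open cells exactly once, starting at A and ending at C.
Route from A: right to B, down to H, left to F, down to K, 2× right (reaching M), up to I, right to J, up to D, left to C — 10 moves in all.
Check: all 11 open cells covered.

A B H F K L M I J D C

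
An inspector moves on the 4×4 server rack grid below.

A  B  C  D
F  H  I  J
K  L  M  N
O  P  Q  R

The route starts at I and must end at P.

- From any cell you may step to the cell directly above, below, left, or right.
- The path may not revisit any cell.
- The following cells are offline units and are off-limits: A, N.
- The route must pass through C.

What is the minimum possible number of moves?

Any route passes through C somewhere between I and P. Summing Manhattan distances along the two legs (I → C → P) gives a lower bound of 1 + 4 = 5 moves.
A route of 5 moves achieves this: I → C → B → H → L → P.
Since 5 matches the lower bound, it is optimal.

5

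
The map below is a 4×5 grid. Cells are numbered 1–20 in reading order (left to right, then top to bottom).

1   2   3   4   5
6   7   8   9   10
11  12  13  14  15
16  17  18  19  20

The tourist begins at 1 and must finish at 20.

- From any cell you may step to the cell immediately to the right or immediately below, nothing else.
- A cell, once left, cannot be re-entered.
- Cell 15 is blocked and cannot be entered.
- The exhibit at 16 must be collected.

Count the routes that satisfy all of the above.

1

A right/down-only route from 1 to 20 makes exactly 3 down-moves and 4 right-moves in some order.
With no other constraints that would be C(7,3) = 35 routes.
Split at 16 and multiply the segment counts (each segment already excludes blocked cells): 1→16: 1; 16→20: 1; product = 1.
That gives 1 route.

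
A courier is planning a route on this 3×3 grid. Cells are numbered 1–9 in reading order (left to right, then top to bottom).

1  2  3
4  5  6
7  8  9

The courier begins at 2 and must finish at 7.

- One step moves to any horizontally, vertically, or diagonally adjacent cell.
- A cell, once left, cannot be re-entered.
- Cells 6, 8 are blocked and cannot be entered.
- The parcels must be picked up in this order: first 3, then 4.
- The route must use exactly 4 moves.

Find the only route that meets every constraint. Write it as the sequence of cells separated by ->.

The waypoints must appear in the order 3, 4, with no cell reused.
Route from 2: right to 3, down-left to 5, left to 4, down to 7 — 4 moves in all.
Check: order respected (3 at step 1, 4 at step 3); 4 moves as required.

2 -> 3 -> 5 -> 4 -> 7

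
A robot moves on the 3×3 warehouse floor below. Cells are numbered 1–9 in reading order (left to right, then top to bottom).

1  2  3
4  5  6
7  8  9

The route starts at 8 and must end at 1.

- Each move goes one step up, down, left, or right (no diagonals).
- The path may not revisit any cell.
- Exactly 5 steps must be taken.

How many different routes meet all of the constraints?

Need simple routes of exactly 5 moves from 8 to 1 (Manhattan distance 3, so 1 moves are spent on a detour and 1 undoing it).
Enumerating: 8 5 6 3 2 1 | 8 7 4 5 2 1 | 8 9 6 3 2 1 | 8 9 6 5 2 1 | 8 9 6 5 4 1.
That gives 5 routes.

5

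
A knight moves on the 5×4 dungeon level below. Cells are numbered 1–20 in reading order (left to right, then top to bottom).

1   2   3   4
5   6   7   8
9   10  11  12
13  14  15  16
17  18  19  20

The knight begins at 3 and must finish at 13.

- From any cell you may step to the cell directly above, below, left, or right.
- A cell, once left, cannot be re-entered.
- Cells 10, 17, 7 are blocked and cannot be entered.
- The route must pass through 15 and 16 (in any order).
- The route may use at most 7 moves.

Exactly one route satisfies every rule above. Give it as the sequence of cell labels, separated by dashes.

3 - 4 - 8 - 12 - 16 - 15 - 14 - 13

The budget equals the shortest possible length, so every move has to be on a shortest route through the required cells.
Route from 3: right to 4, 3× down (reaching 16), 3× left (reaching 13) — 7 moves in all.
Check: all required cells visited; 7 ≤ 7 moves.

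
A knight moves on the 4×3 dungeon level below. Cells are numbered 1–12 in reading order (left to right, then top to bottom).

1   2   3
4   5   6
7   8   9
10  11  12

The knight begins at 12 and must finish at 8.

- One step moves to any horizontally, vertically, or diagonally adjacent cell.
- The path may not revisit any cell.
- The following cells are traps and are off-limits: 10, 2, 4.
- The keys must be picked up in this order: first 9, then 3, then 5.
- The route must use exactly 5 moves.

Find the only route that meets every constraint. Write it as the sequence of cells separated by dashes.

12 - 9 - 6 - 3 - 5 - 8

The waypoints must appear in the order 9, 3, 5, with no cell reused.
Route from 12: 3× up (reaching 3), down-left to 5, down to 8 — 5 moves in all.
Check: order respected (9 at step 1, 3 at step 3, 5 at step 4); 5 moves as required.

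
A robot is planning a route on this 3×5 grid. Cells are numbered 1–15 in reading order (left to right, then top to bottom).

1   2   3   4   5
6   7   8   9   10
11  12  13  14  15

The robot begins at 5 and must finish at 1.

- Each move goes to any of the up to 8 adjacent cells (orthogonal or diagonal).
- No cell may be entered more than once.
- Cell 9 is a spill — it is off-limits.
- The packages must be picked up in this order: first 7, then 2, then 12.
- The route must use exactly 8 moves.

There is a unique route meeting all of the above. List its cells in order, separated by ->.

5 -> 4 -> 3 -> 7 -> 2 -> 8 -> 12 -> 6 -> 1

The waypoints must appear in the order 7, 2, 12, with no cell reused.
Route from 5: 2× left (reaching 3), down-left to 7, up to 2, down-right to 8, down-left to 12, up-left to 6, up to 1 — 8 moves in all.
Check: order respected (7 at step 3, 2 at step 4, 12 at step 6); 8 moves as required.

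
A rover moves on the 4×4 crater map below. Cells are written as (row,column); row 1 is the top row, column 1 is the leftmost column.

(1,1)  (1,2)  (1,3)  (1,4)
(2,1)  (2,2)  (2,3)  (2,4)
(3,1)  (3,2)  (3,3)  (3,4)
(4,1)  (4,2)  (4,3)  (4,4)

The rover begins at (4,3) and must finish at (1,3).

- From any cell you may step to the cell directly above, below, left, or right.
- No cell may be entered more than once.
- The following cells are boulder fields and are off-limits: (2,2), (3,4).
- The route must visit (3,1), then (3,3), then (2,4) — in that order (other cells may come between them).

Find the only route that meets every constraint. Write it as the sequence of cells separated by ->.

The waypoints must appear in the order (3,1), (3,3), (2,4), with no cell reused.
Route from (4,3): left 2 to (4,1), up 1 to (3,1), right 2 to (3,3), up 1 to (2,3), right 1 to (2,4), up 1 to (1,4), left 1 to (1,3) — 9 moves in all.
Check: order respected ((3,1) at step 3, (3,3) at step 5, (2,4) at step 7).

(4,3) -> (4,2) -> (4,1) -> (3,1) -> (3,2) -> (3,3) -> (2,3) -> (2,4) -> (1,4) -> (1,3)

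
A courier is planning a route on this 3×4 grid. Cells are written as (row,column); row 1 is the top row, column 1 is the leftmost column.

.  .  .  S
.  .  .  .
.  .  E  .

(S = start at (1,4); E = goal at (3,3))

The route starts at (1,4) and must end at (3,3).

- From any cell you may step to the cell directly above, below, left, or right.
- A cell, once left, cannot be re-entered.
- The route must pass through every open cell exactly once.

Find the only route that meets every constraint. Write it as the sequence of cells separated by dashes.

(1,4) - (1,3) - (1,2) - (1,1) - (2,1) - (3,1) - (3,2) - (2,2) - (2,3) - (2,4) - (3,4) - (3,3)

Need to visit all 12 open cells exactly once, starting at (1,4) and ending at (3,3).
Cell (1,1) has only two open neighbours ((2,1) and (1,2)), so the path must pass straight through it: one of those is the cell it's entered from and the other is where it exits.
Route from (1,4): 3× left (reaching (1,1)), 2× down (reaching (3,1)), right to (3,2), up to (2,2), 2× right (reaching (2,4)), down to (3,4), left to (3,3) — 11 moves in all.
Check: all 12 open cells covered.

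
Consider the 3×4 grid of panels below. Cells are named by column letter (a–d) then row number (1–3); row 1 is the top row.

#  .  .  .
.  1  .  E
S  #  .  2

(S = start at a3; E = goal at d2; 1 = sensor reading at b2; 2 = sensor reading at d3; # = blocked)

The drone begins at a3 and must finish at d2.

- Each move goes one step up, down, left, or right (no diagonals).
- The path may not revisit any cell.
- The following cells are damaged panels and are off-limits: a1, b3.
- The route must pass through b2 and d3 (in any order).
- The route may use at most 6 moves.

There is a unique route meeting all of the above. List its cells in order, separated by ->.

The budget equals the shortest possible length, so every move has to be on a shortest route through the required cells.
Route from a3: up to a2, 2× right (reaching c2), down to c3, right to d3, up to d2 — 6 moves in all.
Check: all required cells visited; 6 ≤ 6 moves.

a3 -> a2 -> b2 -> c2 -> c3 -> d3 -> d2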